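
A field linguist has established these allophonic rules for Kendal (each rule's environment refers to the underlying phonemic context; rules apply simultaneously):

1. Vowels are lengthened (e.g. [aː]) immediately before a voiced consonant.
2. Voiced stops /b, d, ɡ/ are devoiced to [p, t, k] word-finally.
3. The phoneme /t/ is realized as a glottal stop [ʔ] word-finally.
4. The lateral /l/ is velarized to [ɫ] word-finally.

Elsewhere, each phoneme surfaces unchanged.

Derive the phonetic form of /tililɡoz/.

/t/ (word-initial) fails the environment for rule 3, so it stays [t].
Rule 1 applies to /i/ (between /t/ and /l/: before a voiced consonant) → [iː].
/l/ (between /i/ and /i/) fails the environment for rule 4, so it stays [l].
/i/ meets the environment for rule 1 (before a voiced consonant) → [iː].
/l/ (between /i/ and /ɡ/): rule 4 targets it, but not word-finally → unchanged [l].
/ɡ/ (between /l/ and /o/) is in the target of rule 2 but the environment (word-finally) is not met → [ɡ].
/o/ (between /ɡ/ and /z/): before a voiced consonant, so rule 1 applies → [oː].
/z/ — not in any rule's target class → [z].

[tiːliːlɡoːz]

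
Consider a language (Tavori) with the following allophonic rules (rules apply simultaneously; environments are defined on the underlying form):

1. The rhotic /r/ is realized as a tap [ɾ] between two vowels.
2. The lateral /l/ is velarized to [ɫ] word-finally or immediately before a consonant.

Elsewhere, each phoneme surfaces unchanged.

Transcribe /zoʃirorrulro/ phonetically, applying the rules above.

[zoʃiɾorruɫro]

/z/ (word-initial): no rule targets it → [z].
/o/ stays [o].
/ʃ/ stays [ʃ].
/i/ — not in any rule's target class → [i].
Rule 1 applies to /r/ (between /i/ and /o/: between two vowels) → [ɾ].
/o/ (between /r/ and /r/): no rule targets it → [o].
/r/ (between /o/ and /r/): rule 1 targets it, but not between two vowels → unchanged [r].
/r/ (between /r/ and /u/): rule 1 targets it, but not between two vowels → unchanged [r].
/u/ stays [u].
/l/ meets the environment for rule 2 (word-finally or immediately before a consonant) → [ɫ].
/r/ (between /l/ and /o/) is in the target of rule 1 but the environment (between two vowels) is not met → [r].
/o/ (word-final) is unaffected → [o].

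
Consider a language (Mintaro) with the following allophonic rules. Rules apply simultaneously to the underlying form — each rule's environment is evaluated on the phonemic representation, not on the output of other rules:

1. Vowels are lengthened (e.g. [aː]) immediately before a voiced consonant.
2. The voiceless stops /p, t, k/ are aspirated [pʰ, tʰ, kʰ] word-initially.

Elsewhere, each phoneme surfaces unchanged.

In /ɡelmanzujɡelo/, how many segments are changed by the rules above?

4

Segments that undergo a rule: /e/ → [eː] (rule 1); /a/ → [aː] (rule 1); /u/ → [uː] (rule 1); /e/ → [eː] (rule 1).
All other segments surface unchanged.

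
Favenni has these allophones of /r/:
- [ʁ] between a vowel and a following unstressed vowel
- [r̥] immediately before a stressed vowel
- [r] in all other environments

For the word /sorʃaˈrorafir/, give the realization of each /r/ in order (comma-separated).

[r], [r̥], [ʁ], [r]

Occurrence 1 (position 3): no conditioning environment matches → elsewhere allophone [r].
Occurrence 2 (position 6): immediately before a stressed vowel → [r̥].
Occurrence 3 (position 8): between a vowel and a following unstressed vowel → [ʁ].
Occurrence 4 (position 12): no conditioning environment matches → elsewhere allophone [r].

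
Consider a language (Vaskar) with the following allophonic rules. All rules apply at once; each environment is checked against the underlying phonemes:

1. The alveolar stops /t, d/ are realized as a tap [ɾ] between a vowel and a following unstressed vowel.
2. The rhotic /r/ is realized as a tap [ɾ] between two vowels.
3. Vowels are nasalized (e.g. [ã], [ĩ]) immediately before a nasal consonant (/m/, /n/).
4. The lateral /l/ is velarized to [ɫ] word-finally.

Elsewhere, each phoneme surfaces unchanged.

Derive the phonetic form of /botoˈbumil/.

[boɾoˈbũmiɫ]

/o/ (between /b/ and /t/) is in the target of rule 3 but the environment (before a nasal consonant) is not met → [o].
/t/ — between /o/ and /o/, between a vowel and a following unstressed vowel — surfaces as [ɾ] (rule 1).
/o/ — between /t/ and /b/; rule 3 does not apply here → [o].
Rule 3 applies to /u/ (between /b/ and /m/: before a nasal consonant) → [ũ].
/i/ (between /m/ and /l/) fails the environment for rule 3, so it stays [i].
/l/ (word-final): word-finally, so rule 4 applies → [ɫ].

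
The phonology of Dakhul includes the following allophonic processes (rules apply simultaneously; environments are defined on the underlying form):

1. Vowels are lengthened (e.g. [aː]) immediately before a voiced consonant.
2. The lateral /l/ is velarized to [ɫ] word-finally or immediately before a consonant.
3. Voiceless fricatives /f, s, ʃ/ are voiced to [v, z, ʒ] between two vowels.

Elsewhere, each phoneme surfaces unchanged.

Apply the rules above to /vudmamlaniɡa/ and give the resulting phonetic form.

/v/ (word-initial) is unaffected → [v].
/u/ meets the environment for rule 1 (before a voiced consonant) → [uː].
/d/ stays [d].
/m/ (between /d/ and /a/) is unaffected → [m].
/a/ meets the environment for rule 1 (before a voiced consonant) → [aː].
/m/ — not in any rule's target class → [m].
/l/ (between /m/ and /a/): rule 2 targets it, but not word-finally or immediately before a consonant → unchanged [l].
Rule 1 applies to /a/ (between /l/ and /n/: before a voiced consonant) → [aː].
/n/ (between /a/ and /i/): no rule targets it → [n].
/i/ meets the environment for rule 1 (before a voiced consonant) → [iː].
/ɡ/ — not in any rule's target class → [ɡ].
/a/ — word-final; rule 1 does not apply here → [a].

[vuːdmaːmlaːniːɡa]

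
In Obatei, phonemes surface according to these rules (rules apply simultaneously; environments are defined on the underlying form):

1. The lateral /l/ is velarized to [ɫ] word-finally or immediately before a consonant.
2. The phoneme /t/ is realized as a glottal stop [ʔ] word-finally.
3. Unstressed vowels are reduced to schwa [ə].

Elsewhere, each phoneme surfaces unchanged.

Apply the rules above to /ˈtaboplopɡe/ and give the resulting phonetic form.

[ˈtabəpləpɡə]

/t/ — word-initial; rule 2 does not apply here → [t].
/a/ (between /t/ and /b/) fails the environment for rule 3, so it stays [a].
/b/ (between /a/ and /o/) is unaffected → [b].
/o/ (between /b/ and /p/) occurs in an unstressed syllable → [ə] by rule 3.
/p/ (between /o/ and /l/): no rule targets it → [p].
/l/ (between /p/ and /o/) fails the environment for rule 1, so it stays [l].
/o/ meets the environment for rule 3 (in an unstressed syllable) → [ə].
/p/ stays [p].
/ɡ/ (between /p/ and /e/): no rule targets it → [ɡ].
/e/ (word-final) occurs in an unstressed syllable → [ə] by rule 3.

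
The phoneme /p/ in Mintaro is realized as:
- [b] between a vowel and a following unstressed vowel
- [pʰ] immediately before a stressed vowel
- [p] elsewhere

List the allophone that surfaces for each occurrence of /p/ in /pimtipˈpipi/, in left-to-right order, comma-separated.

Occurrence 1 (position 1): no conditioning environment matches → elsewhere allophone [p].
Occurrence 2 (position 6): no conditioning environment matches → elsewhere allophone [p].
Occurrence 3 (position 7): immediately before a stressed vowel → [pʰ].
Occurrence 4 (position 9): between a vowel and a following unstressed vowel → [b].

[p], [p], [pʰ], [b]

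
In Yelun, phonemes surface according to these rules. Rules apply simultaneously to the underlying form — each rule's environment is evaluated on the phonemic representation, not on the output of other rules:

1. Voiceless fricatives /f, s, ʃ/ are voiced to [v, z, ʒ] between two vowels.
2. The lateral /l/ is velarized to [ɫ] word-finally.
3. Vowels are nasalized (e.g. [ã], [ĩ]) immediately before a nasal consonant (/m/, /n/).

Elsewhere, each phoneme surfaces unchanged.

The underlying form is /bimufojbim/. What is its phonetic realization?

[bĩmuvojbĩm]

/b/ (word-initial) is unaffected → [b].
Rule 3 applies to /i/ (between /b/ and /m/: before a nasal consonant) → [ĩ].
/m/ (between /i/ and /u/) is unaffected → [m].
/u/ — between /m/ and /f/; rule 3 does not apply here → [u].
/f/ (between /u/ and /o/) occurs between two vowels → [v] by rule 1.
/o/ — between /f/ and /j/; rule 3 does not apply here → [o].
/j/ stays [j].
/b/ stays [b].
Rule 3 applies to /i/ (between /b/ and /m/: before a nasal consonant) → [ĩ].
/m/ (word-final): no rule targets it → [m].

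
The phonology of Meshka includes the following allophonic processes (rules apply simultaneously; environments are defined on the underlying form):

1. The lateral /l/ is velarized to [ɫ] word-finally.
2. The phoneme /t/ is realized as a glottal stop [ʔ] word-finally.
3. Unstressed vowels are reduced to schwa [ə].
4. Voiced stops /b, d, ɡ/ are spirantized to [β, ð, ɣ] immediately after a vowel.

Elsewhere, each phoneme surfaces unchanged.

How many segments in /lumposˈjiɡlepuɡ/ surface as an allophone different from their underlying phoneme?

Segments that undergo a rule: /u/ → [ə] (rule 3); /o/ → [ə] (rule 3); /ɡ/ → [ɣ] (rule 4); /e/ → [ə] (rule 3); /u/ → [ə] (rule 3); /ɡ/ → [ɣ] (rule 4).
All other segments surface unchanged.

6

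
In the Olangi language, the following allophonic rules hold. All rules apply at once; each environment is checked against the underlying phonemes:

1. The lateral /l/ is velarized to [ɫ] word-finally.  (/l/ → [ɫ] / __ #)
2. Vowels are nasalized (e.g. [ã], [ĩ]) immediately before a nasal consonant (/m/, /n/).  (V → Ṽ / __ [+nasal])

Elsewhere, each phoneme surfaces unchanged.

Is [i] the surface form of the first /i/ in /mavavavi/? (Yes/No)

/i/ (word-final) fails the environment for rule 2, so it stays [i].
The actual realization is [i], which matches [i].

Yes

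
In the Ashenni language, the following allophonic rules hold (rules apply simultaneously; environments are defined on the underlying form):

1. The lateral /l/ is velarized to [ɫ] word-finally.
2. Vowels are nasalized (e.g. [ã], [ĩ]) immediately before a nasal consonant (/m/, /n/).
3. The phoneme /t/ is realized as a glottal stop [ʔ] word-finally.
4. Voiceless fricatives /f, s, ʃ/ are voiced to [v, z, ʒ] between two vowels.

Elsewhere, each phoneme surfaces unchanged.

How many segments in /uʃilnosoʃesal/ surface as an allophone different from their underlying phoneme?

5

Segments that undergo a rule: /ʃ/ → [ʒ] (rule 4); /s/ → [z] (rule 4); /ʃ/ → [ʒ] (rule 4); /s/ → [z] (rule 4); /l/ → [ɫ] (rule 1).
All other segments surface unchanged.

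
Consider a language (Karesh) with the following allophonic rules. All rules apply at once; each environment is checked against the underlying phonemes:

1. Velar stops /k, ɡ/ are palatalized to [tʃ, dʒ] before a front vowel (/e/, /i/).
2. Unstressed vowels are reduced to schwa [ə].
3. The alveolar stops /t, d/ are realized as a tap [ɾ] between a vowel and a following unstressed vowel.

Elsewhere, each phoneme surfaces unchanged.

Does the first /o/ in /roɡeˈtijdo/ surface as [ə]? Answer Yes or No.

Yes

/o/ (between /r/ and /ɡ/): in an unstressed syllable, so rule 2 applies → [ə].
The actual realization is [ə], which matches [ə].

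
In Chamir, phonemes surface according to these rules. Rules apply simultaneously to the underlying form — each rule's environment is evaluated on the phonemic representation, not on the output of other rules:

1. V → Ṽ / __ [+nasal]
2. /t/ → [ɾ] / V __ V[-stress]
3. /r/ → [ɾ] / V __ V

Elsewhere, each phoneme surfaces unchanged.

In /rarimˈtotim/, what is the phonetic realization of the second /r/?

[ɾ]

/r/ — between /a/ and /i/, between two vowels — surfaces as [ɾ] (rule 3).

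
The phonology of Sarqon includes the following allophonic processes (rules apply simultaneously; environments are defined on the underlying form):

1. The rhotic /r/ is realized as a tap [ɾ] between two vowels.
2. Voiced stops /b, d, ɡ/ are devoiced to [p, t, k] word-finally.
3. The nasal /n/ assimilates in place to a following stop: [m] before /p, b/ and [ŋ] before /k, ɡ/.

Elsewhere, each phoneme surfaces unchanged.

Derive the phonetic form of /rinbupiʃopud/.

[rimbupiʃoput]

/r/ (word-initial) is in the target of rule 1 but the environment (between two vowels) is not met → [r].
/i/ — not in any rule's target class → [i].
/n/ — between /i/ and /b/, before a labial or velar stop — surfaces as [m] (rule 3).
/b/ (between /n/ and /u/) fails the environment for rule 2, so it stays [b].
/u/ — not in any rule's target class → [u].
/p/ (between /u/ and /i/) is unaffected → [p].
/i/ (between /p/ and /ʃ/) is unaffected → [i].
/ʃ/ (between /i/ and /o/): no rule targets it → [ʃ].
/o/ stays [o].
/p/ (between /o/ and /u/) is unaffected → [p].
/u/ (between /p/ and /d/) is unaffected → [u].
/d/ meets the environment for rule 2 (word-finally) → [t].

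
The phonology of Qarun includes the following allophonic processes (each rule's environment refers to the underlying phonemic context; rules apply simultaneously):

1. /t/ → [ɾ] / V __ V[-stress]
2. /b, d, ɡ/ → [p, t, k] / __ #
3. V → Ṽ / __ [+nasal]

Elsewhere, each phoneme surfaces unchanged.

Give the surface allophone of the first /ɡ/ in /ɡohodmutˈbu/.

[ɡ]

/ɡ/ (word-initial) fails the environment for rule 2, so it stays [ɡ].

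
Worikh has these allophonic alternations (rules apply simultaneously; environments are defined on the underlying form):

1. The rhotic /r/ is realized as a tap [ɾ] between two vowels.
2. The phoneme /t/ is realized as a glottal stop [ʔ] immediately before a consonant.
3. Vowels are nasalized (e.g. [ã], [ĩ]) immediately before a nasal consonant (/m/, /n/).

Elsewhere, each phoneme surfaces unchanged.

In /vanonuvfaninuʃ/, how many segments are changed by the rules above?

Segments that undergo a rule: /a/ → [ã] (rule 3); /o/ → [õ] (rule 3); /a/ → [ã] (rule 3); /i/ → [ĩ] (rule 3).
All other segments surface unchanged.

4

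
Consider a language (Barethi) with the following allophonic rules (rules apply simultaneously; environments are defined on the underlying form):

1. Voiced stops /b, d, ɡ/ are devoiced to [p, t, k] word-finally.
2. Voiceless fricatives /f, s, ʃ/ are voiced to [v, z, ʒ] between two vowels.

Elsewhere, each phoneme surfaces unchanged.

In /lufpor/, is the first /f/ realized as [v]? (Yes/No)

/f/ (between /u/ and /p/) fails the environment for rule 2, so it stays [f].
The actual realization is [f], not [v].

No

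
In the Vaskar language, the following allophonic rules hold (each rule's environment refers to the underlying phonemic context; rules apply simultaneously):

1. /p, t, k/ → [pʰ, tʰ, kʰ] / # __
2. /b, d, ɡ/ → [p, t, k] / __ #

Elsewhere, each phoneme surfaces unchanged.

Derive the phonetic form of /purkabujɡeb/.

[pʰurkabujɡep]

/p/ — word-initial, word-initially — surfaces as [pʰ] (rule 1).
/k/ (between /r/ and /a/): rule 1 targets it, but not word-initially → unchanged [k].
/b/ (between /a/ and /u/) fails the environment for rule 2, so it stays [b].
/ɡ/ (between /j/ and /e/) is in the target of rule 2 but the environment (word-finally) is not met → [ɡ].
/b/ (word-final): word-finally, so rule 2 applies → [p].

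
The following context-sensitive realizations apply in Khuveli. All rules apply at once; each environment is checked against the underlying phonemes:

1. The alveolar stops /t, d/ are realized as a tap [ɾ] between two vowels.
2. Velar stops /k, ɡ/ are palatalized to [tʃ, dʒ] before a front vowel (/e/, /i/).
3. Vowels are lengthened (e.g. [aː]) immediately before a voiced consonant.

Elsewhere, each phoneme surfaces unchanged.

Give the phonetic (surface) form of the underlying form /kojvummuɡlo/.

/k/ (word-initial) is in the target of rule 2 but the environment (before a front vowel) is not met → [k].
/o/ (between /k/ and /j/): before a voiced consonant, so rule 3 applies → [oː].
/j/ — not in any rule's target class → [j].
/v/ (between /j/ and /u/) is unaffected → [v].
Rule 3 applies to /u/ (between /v/ and /m/: before a voiced consonant) → [uː].
/m/ (between /u/ and /m/): no rule targets it → [m].
/m/ (between /m/ and /u/) is unaffected → [m].
/u/ (between /m/ and /ɡ/) occurs before a voiced consonant → [uː] by rule 3.
/ɡ/ — between /u/ and /l/; rule 2 does not apply here → [ɡ].
/l/ — not in any rule's target class → [l].
/o/ (word-final): rule 3 targets it, but not before a voiced consonant → unchanged [o].

[koːjvuːmmuːɡlo]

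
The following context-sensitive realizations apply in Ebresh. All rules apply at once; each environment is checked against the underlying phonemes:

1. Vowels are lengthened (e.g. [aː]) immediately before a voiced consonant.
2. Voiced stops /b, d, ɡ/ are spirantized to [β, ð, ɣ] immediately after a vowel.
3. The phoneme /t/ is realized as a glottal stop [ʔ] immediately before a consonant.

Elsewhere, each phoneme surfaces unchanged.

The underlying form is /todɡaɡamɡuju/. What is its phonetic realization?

[toːðɡaːɣaːmɡuːju]

/t/ (word-initial) fails the environment for rule 3, so it stays [t].
/o/ (between /t/ and /d/): before a voiced consonant, so rule 1 applies → [oː].
/d/ — between /o/ and /ɡ/, immediately after a vowel — surfaces as [ð] (rule 2).
/ɡ/ (between /d/ and /a/): rule 2 targets it, but not immediately after a vowel → unchanged [ɡ].
/a/ (between /ɡ/ and /ɡ/) occurs before a voiced consonant → [aː] by rule 1.
/ɡ/ meets the environment for rule 2 (immediately after a vowel) → [ɣ].
/a/ meets the environment for rule 1 (before a voiced consonant) → [aː].
/m/ — not in any rule's target class → [m].
/ɡ/ (between /m/ and /u/) fails the environment for rule 2, so it stays [ɡ].
Rule 1 applies to /u/ (between /ɡ/ and /j/: before a voiced consonant) → [uː].
/j/ stays [j].
/u/ — word-final; rule 1 does not apply here → [u].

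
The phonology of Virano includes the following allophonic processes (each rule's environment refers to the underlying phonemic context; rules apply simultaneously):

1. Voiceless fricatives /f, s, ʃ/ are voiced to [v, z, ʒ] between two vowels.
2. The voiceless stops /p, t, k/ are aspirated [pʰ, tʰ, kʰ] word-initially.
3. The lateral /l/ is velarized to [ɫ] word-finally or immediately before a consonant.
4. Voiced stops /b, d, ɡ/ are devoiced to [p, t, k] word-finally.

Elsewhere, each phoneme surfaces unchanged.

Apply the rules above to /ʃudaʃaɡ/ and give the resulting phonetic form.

/ʃ/ (word-initial) fails the environment for rule 1, so it stays [ʃ].
/u/ (between /ʃ/ and /d/): no rule targets it → [u].
/d/ — between /u/ and /a/; rule 4 does not apply here → [d].
/a/ (between /d/ and /ʃ/): no rule targets it → [a].
Rule 1 applies to /ʃ/ (between /a/ and /a/: between two vowels) → [ʒ].
/a/ (between /ʃ/ and /ɡ/) is unaffected → [a].
/ɡ/ — word-final, word-finally — surfaces as [k] (rule 4).

[ʃudaʒak]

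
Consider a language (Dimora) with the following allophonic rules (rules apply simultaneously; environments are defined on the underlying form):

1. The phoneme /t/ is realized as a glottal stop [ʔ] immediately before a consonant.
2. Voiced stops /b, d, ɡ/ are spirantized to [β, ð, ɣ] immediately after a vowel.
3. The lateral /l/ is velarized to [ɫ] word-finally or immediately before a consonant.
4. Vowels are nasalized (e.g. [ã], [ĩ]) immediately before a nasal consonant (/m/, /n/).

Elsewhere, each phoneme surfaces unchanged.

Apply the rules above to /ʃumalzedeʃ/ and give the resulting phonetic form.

[ʃũmaɫzeðeʃ]

/ʃ/ stays [ʃ].
/u/ — between /ʃ/ and /m/, before a nasal consonant — surfaces as [ũ] (rule 4).
/m/ — not in any rule's target class → [m].
/a/ (between /m/ and /l/) fails the environment for rule 4, so it stays [a].
/l/ meets the environment for rule 3 (word-finally or immediately before a consonant) → [ɫ].
/z/ (between /l/ and /e/): no rule targets it → [z].
/e/ (between /z/ and /d/) fails the environment for rule 4, so it stays [e].
/d/ (between /e/ and /e/) occurs immediately after a vowel → [ð] by rule 2.
/e/ (between /d/ and /ʃ/) is in the target of rule 4 but the environment (before a nasal consonant) is not met → [e].
/ʃ/ (word-final) is unaffected → [ʃ].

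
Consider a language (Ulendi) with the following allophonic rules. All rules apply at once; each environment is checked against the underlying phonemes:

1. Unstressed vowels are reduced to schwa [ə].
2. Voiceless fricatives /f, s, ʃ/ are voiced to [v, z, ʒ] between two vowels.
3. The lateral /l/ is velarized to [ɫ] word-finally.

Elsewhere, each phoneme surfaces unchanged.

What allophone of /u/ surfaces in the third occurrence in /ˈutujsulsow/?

/u/ (between /s/ and /l/) occurs in an unstressed syllable → [ə] by rule 1.

[ə]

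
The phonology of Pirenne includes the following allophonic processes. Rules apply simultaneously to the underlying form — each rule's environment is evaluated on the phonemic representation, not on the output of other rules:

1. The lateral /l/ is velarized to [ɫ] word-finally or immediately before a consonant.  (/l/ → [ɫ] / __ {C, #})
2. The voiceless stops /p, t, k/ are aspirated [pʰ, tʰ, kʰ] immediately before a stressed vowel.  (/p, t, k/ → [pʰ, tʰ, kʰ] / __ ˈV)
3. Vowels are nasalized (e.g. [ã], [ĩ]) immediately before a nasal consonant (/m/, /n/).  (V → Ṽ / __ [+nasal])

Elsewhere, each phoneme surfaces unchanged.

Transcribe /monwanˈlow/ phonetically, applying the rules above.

[mõnwãnˈlow]

/m/ (word-initial): no rule targets it → [m].
/o/ — between /m/ and /n/, before a nasal consonant — surfaces as [õ] (rule 3).
/n/ — not in any rule's target class → [n].
/w/ (between /n/ and /a/): no rule targets it → [w].
/a/ (between /w/ and /n/) occurs before a nasal consonant → [ã] by rule 3.
/n/ — not in any rule's target class → [n].
/l/ (between /n/ and /o/): rule 1 targets it, but not word-finally or immediately before a consonant → unchanged [l].
/o/ (between /l/ and /w/) is in the target of rule 3 but the environment (before a nasal consonant) is not met → [o].
/w/ — not in any rule's target class → [w].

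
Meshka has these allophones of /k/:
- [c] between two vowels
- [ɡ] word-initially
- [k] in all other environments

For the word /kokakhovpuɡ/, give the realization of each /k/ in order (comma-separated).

[ɡ], [c], [k]

Occurrence 1 (position 1): word-initially → [ɡ].
Occurrence 2 (position 3): between two vowels → [c].
Occurrence 3 (position 5): no conditioning environment matches → elsewhere allophone [k].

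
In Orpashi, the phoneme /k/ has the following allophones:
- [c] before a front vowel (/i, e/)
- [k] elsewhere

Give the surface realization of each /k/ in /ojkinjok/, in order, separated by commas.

Occurrence 1 (position 3): before a front vowel → [c].
Occurrence 2 (position 8): no conditioning environment matches → elsewhere allophone [k].

[c], [k]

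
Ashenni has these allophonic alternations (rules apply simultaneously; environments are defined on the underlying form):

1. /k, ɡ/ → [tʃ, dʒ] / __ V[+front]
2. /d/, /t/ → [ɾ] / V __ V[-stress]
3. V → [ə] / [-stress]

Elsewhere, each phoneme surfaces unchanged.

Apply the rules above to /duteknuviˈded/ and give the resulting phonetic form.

[dəɾəknəvəˈded]

/d/ (word-initial): rule 2 targets it, but not between a vowel and a following unstressed vowel → unchanged [d].
/u/ (between /d/ and /t/): in an unstressed syllable, so rule 3 applies → [ə].
Rule 2 applies to /t/ (between /u/ and /e/: between a vowel and a following unstressed vowel) → [ɾ].
/e/ (between /t/ and /k/): in an unstressed syllable, so rule 3 applies → [ə].
/k/ (between /e/ and /n/) is in the target of rule 1 but the environment (before a front vowel) is not met → [k].
/n/ (between /k/ and /u/): no rule targets it → [n].
/u/ (between /n/ and /v/): in an unstressed syllable, so rule 3 applies → [ə].
/v/ (between /u/ and /i/) is unaffected → [v].
Rule 3 applies to /i/ (between /v/ and /d/: in an unstressed syllable) → [ə].
/d/ — between /i/ and /e/; rule 2 does not apply here → [d].
/e/ (between /d/ and /d/): rule 3 targets it, but not in an unstressed syllable → unchanged [e].
/d/ — word-final; rule 2 does not apply here → [d].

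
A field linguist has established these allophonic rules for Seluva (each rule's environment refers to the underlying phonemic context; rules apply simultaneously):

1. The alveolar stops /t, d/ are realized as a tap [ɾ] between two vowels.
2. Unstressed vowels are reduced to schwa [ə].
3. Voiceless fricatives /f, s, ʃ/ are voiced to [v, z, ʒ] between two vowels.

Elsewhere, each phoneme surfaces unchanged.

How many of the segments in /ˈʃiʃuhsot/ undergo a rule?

3

Segments that undergo a rule: /ʃ/ → [ʒ] (rule 3); /u/ → [ə] (rule 2); /o/ → [ə] (rule 2).
All other segments surface unchanged.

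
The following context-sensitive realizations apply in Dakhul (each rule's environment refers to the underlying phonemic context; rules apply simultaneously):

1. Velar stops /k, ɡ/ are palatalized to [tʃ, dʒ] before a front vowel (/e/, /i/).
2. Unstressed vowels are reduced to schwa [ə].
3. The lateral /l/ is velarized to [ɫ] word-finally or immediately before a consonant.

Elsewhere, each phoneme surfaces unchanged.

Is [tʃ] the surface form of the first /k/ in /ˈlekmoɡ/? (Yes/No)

No

/k/ (between /e/ and /m/) is in the target of rule 1 but the environment (before a front vowel) is not met → [k].
The actual realization is [k], not [tʃ].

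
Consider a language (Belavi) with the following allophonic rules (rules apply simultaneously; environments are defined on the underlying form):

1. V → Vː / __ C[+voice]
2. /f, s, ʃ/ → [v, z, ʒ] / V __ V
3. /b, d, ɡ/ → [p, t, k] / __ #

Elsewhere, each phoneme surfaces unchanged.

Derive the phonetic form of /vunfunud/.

[vuːnfuːnuːt]

/u/ — between /v/ and /n/, before a voiced consonant — surfaces as [uː] (rule 1).
/f/ (between /n/ and /u/): rule 2 targets it, but not between two vowels → unchanged [f].
/u/ (between /f/ and /n/) occurs before a voiced consonant → [uː] by rule 1.
/u/ (between /n/ and /d/) occurs before a voiced consonant → [uː] by rule 1.
/d/ — word-final, word-finally — surfaces as [t] (rule 3).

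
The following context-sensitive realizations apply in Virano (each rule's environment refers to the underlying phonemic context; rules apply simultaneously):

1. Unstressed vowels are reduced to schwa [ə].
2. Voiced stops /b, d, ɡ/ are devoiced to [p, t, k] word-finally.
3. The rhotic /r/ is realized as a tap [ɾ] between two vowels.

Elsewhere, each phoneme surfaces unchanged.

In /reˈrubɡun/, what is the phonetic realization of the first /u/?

/u/ (between /r/ and /b/) fails the environment for rule 1, so it stays [u].

[u]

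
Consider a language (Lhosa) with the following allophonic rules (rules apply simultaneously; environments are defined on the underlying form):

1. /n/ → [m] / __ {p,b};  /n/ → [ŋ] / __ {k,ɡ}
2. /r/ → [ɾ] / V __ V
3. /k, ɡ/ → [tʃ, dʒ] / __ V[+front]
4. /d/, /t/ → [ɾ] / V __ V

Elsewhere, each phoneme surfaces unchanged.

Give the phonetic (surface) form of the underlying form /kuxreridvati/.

/k/ (word-initial): rule 3 targets it, but not before a front vowel → unchanged [k].
/u/ (between /k/ and /x/) is unaffected → [u].
/x/ stays [x].
/r/ (between /x/ and /e/) fails the environment for rule 2, so it stays [r].
/e/ — not in any rule's target class → [e].
Rule 2 applies to /r/ (between /e/ and /i/: between two vowels) → [ɾ].
/i/ (between /r/ and /d/): no rule targets it → [i].
/d/ (between /i/ and /v/): rule 4 targets it, but not between two vowels → unchanged [d].
/v/ (between /d/ and /a/) is unaffected → [v].
/a/ stays [a].
/t/ (between /a/ and /i/) occurs between two vowels → [ɾ] by rule 4.
/i/ (word-final) is unaffected → [i].

[kuxreɾidvaɾi]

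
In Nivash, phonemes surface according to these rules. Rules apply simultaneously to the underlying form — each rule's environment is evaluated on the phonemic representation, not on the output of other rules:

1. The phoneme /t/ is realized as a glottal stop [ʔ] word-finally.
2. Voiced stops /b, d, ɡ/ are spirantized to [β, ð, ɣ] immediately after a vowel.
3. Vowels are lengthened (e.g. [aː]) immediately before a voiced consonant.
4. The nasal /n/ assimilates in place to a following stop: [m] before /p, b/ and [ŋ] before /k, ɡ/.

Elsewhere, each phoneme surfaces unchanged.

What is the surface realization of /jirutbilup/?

/j/ stays [j].
/i/ (between /j/ and /r/): before a voiced consonant, so rule 3 applies → [iː].
/r/ (between /i/ and /u/): no rule targets it → [r].
/u/ (between /r/ and /t/) fails the environment for rule 3, so it stays [u].
/t/ (between /u/ and /b/) fails the environment for rule 1, so it stays [t].
/b/ (between /t/ and /i/): rule 2 targets it, but not immediately after a vowel → unchanged [b].
/i/ meets the environment for rule 3 (before a voiced consonant) → [iː].
/l/ (between /i/ and /u/): no rule targets it → [l].
/u/ — between /l/ and /p/; rule 3 does not apply here → [u].
/p/ (word-final): no rule targets it → [p].

[jiːrutbiːlup]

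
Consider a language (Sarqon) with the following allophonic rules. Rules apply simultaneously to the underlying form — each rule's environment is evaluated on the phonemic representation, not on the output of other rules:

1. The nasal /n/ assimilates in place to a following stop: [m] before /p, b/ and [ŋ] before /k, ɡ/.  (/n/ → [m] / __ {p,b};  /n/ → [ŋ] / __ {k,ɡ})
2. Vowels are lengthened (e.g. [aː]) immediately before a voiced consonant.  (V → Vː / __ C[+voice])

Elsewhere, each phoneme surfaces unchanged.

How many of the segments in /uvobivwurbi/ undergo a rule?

Segments that undergo a rule: /u/ → [uː] (rule 2); /o/ → [oː] (rule 2); /i/ → [iː] (rule 2); /u/ → [uː] (rule 2).
All other segments surface unchanged.

4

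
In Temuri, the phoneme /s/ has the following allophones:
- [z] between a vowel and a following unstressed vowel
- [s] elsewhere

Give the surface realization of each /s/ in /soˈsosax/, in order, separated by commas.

[s], [s], [z]

Occurrence 1 (position 1): no conditioning environment matches → elsewhere allophone [s].
Occurrence 2 (position 3): no conditioning environment matches → elsewhere allophone [s].
Occurrence 3 (position 5): between a vowel and a following unstressed vowel → [z].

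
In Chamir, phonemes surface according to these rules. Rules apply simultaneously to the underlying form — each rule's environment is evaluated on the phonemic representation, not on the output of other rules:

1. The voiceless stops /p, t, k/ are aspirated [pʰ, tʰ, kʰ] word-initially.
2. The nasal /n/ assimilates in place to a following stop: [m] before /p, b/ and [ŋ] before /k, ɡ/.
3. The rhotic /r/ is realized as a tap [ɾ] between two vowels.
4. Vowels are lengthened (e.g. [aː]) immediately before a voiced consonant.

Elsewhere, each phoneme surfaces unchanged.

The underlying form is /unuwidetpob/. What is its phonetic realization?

Rule 4 applies to /u/ (word-initial: before a voiced consonant) → [uː].
/n/ (between /u/ and /u/) is in the target of rule 2 but the environment (before a labial or velar stop) is not met → [n].
/u/ (between /n/ and /w/): before a voiced consonant, so rule 4 applies → [uː].
/i/ (between /w/ and /d/) occurs before a voiced consonant → [iː] by rule 4.
/e/ (between /d/ and /t/) is in the target of rule 4 but the environment (before a voiced consonant) is not met → [e].
/t/ — between /e/ and /p/; rule 1 does not apply here → [t].
/p/ — between /t/ and /o/; rule 1 does not apply here → [p].
/o/ — between /p/ and /b/, before a voiced consonant — surfaces as [oː] (rule 4).

[uːnuːwiːdetpoːb]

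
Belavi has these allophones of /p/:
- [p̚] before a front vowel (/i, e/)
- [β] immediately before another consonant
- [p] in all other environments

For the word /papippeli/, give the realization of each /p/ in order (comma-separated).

[p], [p̚], [β], [p̚]

Occurrence 1 (position 1): no conditioning environment matches → elsewhere allophone [p].
Occurrence 2 (position 3): before a front vowel (/i, e/) → [p̚].
Occurrence 3 (position 5): immediately before another consonant → [β].
Occurrence 4 (position 6): before a front vowel (/i, e/) → [p̚].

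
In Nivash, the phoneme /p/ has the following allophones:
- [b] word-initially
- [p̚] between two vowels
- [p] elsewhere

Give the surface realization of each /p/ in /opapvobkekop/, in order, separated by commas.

Occurrence 1 (position 2): between two vowels → [p̚].
Occurrence 2 (position 4): no conditioning environment matches → elsewhere allophone [p].
Occurrence 3 (position 12): no conditioning environment matches → elsewhere allophone [p].

[p̚], [p], [p]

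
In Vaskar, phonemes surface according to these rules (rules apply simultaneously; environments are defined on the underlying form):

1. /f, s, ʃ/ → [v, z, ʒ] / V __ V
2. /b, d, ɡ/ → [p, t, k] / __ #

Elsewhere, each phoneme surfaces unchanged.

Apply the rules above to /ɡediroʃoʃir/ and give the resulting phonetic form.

/ɡ/ (word-initial): rule 2 targets it, but not word-finally → unchanged [ɡ].
/e/ (between /ɡ/ and /d/) is unaffected → [e].
/d/ (between /e/ and /i/) fails the environment for rule 2, so it stays [d].
/i/ (between /d/ and /r/): no rule targets it → [i].
/r/ (between /i/ and /o/): no rule targets it → [r].
/o/ (between /r/ and /ʃ/): no rule targets it → [o].
/ʃ/ — between /o/ and /o/, between two vowels — surfaces as [ʒ] (rule 1).
/o/ stays [o].
/ʃ/ (between /o/ and /i/) occurs between two vowels → [ʒ] by rule 1.
/i/ (between /ʃ/ and /r/) is unaffected → [i].
/r/ — not in any rule's target class → [r].

[ɡediroʒoʒir]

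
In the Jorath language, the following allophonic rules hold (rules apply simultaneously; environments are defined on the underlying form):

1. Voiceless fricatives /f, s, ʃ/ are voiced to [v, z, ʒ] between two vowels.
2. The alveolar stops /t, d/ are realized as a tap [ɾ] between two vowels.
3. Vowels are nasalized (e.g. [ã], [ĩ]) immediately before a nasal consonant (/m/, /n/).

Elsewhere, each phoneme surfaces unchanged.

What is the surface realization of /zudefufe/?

[zuɾevuve]

/u/ — between /z/ and /d/; rule 3 does not apply here → [u].
/d/ (between /u/ and /e/) occurs between two vowels → [ɾ] by rule 2.
/e/ (between /d/ and /f/): rule 3 targets it, but not before a nasal consonant → unchanged [e].
/f/ (between /e/ and /u/) occurs between two vowels → [v] by rule 1.
/u/ — between /f/ and /f/; rule 3 does not apply here → [u].
/f/ (between /u/ and /e/) occurs between two vowels → [v] by rule 1.
/e/ — word-final; rule 3 does not apply here → [e].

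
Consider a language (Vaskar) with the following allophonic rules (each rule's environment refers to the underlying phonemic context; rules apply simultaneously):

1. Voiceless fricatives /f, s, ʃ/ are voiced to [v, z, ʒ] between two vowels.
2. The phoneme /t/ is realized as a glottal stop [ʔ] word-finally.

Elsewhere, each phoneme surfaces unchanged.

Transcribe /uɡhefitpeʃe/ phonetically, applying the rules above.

[uɡhevitpeʒe]

/f/ — between /e/ and /i/, between two vowels — surfaces as [v] (rule 1).
/t/ (between /i/ and /p/) fails the environment for rule 2, so it stays [t].
Rule 1 applies to /ʃ/ (between /e/ and /e/: between two vowels) → [ʒ].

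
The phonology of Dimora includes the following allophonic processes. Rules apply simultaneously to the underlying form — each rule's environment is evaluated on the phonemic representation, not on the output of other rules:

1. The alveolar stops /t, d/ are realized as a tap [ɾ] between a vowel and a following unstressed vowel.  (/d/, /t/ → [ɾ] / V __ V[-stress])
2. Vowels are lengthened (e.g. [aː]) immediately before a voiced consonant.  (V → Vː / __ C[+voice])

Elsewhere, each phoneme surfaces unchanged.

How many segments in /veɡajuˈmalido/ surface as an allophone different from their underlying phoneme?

Segments that undergo a rule: /e/ → [eː] (rule 2); /a/ → [aː] (rule 2); /u/ → [uː] (rule 2); /a/ → [aː] (rule 2); /i/ → [iː] (rule 2); /d/ → [ɾ] (rule 1).
All other segments surface unchanged.

6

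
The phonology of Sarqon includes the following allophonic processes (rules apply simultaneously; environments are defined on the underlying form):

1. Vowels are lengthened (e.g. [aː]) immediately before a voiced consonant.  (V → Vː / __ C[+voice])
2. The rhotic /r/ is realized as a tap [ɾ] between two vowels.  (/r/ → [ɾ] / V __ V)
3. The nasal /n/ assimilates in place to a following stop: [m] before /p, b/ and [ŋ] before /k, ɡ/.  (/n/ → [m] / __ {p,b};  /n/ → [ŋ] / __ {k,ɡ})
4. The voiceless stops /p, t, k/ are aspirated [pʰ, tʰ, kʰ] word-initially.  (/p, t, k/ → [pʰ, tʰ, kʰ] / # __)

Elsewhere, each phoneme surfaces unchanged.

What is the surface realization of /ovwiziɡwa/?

Rule 1 applies to /o/ (word-initial: before a voiced consonant) → [oː].
/v/ (between /o/ and /w/): no rule targets it → [v].
/w/ (between /v/ and /i/) is unaffected → [w].
/i/ meets the environment for rule 1 (before a voiced consonant) → [iː].
/z/ — not in any rule's target class → [z].
/i/ — between /z/ and /ɡ/, before a voiced consonant — surfaces as [iː] (rule 1).
/ɡ/ stays [ɡ].
/w/ (between /ɡ/ and /a/) is unaffected → [w].
/a/ (word-final) is in the target of rule 1 but the environment (before a voiced consonant) is not met → [a].

[oːvwiːziːɡwa]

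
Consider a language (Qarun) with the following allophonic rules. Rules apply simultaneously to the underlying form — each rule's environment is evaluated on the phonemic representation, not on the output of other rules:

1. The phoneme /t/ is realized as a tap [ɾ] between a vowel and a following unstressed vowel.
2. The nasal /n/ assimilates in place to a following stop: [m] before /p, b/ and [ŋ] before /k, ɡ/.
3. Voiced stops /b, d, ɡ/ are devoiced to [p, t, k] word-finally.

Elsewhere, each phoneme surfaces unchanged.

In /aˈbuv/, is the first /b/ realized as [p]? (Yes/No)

/b/ — between /a/ and /u/; rule 3 does not apply here → [b].
The actual realization is [b], not [p].

No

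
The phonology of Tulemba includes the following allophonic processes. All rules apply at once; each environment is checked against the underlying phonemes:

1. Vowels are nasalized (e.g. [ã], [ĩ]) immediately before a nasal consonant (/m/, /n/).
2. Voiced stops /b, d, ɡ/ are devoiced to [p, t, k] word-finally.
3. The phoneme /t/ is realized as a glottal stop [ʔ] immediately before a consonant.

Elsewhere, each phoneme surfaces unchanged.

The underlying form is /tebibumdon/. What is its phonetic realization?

[tebibũmdõn]

/t/ (word-initial) fails the environment for rule 3, so it stays [t].
/e/ (between /t/ and /b/) fails the environment for rule 1, so it stays [e].
/b/ — between /e/ and /i/; rule 2 does not apply here → [b].
/i/ (between /b/ and /b/) fails the environment for rule 1, so it stays [i].
/b/ (between /i/ and /u/): rule 2 targets it, but not word-finally → unchanged [b].
/u/ (between /b/ and /m/) occurs before a nasal consonant → [ũ] by rule 1.
/m/ (between /u/ and /d/) is unaffected → [m].
/d/ (between /m/ and /o/) fails the environment for rule 2, so it stays [d].
Rule 1 applies to /o/ (between /d/ and /n/: before a nasal consonant) → [õ].
/n/ (word-final): no rule targets it → [n].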